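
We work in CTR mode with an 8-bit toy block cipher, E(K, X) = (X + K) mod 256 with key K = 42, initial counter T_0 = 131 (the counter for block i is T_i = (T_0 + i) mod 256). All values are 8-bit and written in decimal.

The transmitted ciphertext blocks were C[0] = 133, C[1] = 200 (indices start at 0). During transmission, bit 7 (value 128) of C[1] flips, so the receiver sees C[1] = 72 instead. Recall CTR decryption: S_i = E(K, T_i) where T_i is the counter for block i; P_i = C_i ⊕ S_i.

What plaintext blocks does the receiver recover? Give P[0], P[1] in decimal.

P[0] = 40, P[1] = 230

Only C[1] changed, to 72. In CTR, a change in C_i flips the same bit in P_i only; the keystream is unaffected. Decrypting the received ciphertext:
P[0]: T = 131, S = E(K, T) = 173; 133 ⊕ 173 = 40.
P[1]: T = 132, S = E(K, T) = 174; 72 ⊕ 174 = 230.
Blocks that differ from the original plaintext: P[1].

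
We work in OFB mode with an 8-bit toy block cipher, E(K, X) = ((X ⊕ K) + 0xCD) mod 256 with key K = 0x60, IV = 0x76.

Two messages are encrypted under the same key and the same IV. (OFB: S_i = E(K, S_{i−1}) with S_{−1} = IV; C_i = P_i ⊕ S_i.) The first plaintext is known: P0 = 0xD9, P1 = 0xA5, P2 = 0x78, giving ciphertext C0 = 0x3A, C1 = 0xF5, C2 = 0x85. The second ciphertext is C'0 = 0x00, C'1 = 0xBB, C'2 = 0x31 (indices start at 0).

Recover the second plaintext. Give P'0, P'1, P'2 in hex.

P'0 = 0xE3, P'1 = 0xEB, P'2 = 0xCC

In OFB with a reused IV, both messages share the same keystream S_i, so C_i ⊕ C'_i = P_i ⊕ P'_i and thus P'_i = P_i ⊕ C_i ⊕ C'_i.
P'0: 0xD9 ⊕ 0x3A ⊕ 0x00 = 0xE3.
P'1: 0xA5 ⊕ 0xF5 ⊕ 0xBB = 0xEB.
P'2: 0x78 ⊕ 0x85 ⊕ 0x31 = 0xCC.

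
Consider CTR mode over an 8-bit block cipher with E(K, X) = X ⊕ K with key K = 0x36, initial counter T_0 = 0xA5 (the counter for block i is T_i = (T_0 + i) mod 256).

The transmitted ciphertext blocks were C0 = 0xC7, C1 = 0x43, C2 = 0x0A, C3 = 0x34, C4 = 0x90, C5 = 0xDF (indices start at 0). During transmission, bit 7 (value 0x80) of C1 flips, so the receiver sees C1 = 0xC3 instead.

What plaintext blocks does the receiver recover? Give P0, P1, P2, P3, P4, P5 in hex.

CTR decryption: S_i = E(K, T_i) where T_i is the counter for block i; P_i = C_i ⊕ S_i.
Only C1 changed, to 0xC3. In CTR, a change in C_i flips the same bit in P_i only; the keystream is unaffected. Decrypting the received ciphertext:
P0: T = 0xA5, S = E(K, T) = 0x93; 0xC7 ⊕ 0x93 = 0x54.
P1: T = 0xA6, S = E(K, T) = 0x90; 0xC3 ⊕ 0x90 = 0x53.
P2: T = 0xA7, S = E(K, T) = 0x91; 0x0A ⊕ 0x91 = 0x9B.
P3: T = 0xA8, S = E(K, T) = 0x9E; 0x34 ⊕ 0x9E = 0xAA.
P4: T = 0xA9, S = E(K, T) = 0x9F; 0x90 ⊕ 0x9F = 0x0F.
P5: T = 0xAA, S = E(K, T) = 0x9C; 0xDF ⊕ 0x9C = 0x43.
Blocks that differ from the original plaintext: P1.

P0 = 0x54, P1 = 0x53, P2 = 0x9B, P3 = 0xAA, P4 = 0x0F, P5 = 0x43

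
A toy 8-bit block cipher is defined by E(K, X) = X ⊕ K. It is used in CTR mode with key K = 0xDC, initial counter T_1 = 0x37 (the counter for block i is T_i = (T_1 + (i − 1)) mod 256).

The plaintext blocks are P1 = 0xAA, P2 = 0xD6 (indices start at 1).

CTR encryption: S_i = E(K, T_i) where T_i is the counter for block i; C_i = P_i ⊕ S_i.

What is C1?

C1 = 0x41

C1: T = 0x37, S = E(K, T) = 0xEB; 0xAA ⊕ 0xEB = 0x41.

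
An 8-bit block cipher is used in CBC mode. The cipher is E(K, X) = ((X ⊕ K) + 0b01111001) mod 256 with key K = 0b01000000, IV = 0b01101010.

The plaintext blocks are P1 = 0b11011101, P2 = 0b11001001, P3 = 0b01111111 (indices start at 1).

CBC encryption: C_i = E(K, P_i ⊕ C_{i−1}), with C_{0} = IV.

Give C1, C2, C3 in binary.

C1: P1 ⊕ 0b01101010 = 0b10110111; E(K, 0b10110111) = 0b01110000.
C2: P2 ⊕ 0b01110000 = 0b10111001; E(K, 0b10111001) = 0b01110010.
C3: P3 ⊕ 0b01110010 = 0b00001101; E(K, 0b00001101) = 0b11000110.

C1 = 0b01110000, C2 = 0b01110010, C3 = 0b11000110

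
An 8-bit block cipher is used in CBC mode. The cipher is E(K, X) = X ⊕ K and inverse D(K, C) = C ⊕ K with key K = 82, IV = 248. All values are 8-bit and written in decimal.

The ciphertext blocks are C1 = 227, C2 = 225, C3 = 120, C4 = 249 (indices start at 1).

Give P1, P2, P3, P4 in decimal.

CBC decryption: P_i = D(K, C_i) ⊕ C_{i−1}, with C_{0} = IV.
P1: D(K, 227) = 177; 177 ⊕ 248 = 73.
P2: D(K, 225) = 179; 179 ⊕ 227 = 80.
P3: D(K, 120) = 42; 42 ⊕ 225 = 203.
P4: D(K, 249) = 171; 171 ⊕ 120 = 211.

P1 = 73, P2 = 80, P3 = 203, P4 = 211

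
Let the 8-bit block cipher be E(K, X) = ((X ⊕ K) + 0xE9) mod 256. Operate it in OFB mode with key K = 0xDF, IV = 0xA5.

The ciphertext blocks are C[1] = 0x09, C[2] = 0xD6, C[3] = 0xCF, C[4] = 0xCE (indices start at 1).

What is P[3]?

OFB decryption: S_i = E(K, S_{i−1}) with S_{0} = IV; P_i = C_i ⊕ S_i.
P[1]: S = E(K, 0xA5) = 0x63; 0x09 ⊕ 0x63 = 0x6A.
P[2]: S = E(K, 0x63) = 0xA5; 0xD6 ⊕ 0xA5 = 0x73.
P[3]: S = E(K, 0xA5) = 0x63; 0xCF ⊕ 0x63 = 0xAC.

P[3] = 0xAC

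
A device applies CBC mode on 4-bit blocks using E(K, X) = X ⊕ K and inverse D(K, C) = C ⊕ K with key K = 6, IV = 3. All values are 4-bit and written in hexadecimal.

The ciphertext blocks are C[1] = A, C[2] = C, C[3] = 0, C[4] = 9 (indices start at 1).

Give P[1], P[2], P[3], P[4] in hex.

P[1] = F, P[2] = 0, P[3] = A, P[4] = F

CBC decryption: P_i = D(K, C_i) ⊕ C_{i−1}, with C_{0} = IV.
P[1]: D(K, A) = C; C ⊕ 3 = F.
P[2]: D(K, C) = A; A ⊕ A = 0.
P[3]: D(K, 0) = 6; 6 ⊕ C = A.
P[4]: D(K, 9) = F; F ⊕ 0 = F.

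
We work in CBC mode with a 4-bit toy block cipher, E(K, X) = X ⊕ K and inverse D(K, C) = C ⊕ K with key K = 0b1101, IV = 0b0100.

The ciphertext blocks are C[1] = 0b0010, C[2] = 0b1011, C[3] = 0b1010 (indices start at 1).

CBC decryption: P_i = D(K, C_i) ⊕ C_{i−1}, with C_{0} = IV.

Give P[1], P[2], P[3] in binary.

P[1] = 0b1011, P[2] = 0b0100, P[3] = 0b1100

P[1]: D(K, 0b0010) = 0b1111; 0b1111 ⊕ 0b0100 = 0b1011.
P[2]: D(K, 0b1011) = 0b0110; 0b0110 ⊕ 0b0010 = 0b0100.
P[3]: D(K, 0b1010) = 0b0111; 0b0111 ⊕ 0b1011 = 0b1100.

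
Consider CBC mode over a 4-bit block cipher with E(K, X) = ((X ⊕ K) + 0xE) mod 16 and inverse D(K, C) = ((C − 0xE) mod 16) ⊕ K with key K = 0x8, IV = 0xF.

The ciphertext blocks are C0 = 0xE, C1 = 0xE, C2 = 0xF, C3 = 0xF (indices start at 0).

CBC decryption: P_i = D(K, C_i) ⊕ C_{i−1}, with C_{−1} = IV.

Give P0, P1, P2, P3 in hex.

P0 = 0x7, P1 = 0x6, P2 = 0x7, P3 = 0x6

P0: D(K, 0xE) = 0x8; 0x8 ⊕ 0xF = 0x7.
P1: D(K, 0xE) = 0x8; 0x8 ⊕ 0xE = 0x6.
P2: D(K, 0xF) = 0x9; 0x9 ⊕ 0xE = 0x7.
P3: D(K, 0xF) = 0x9; 0x9 ⊕ 0xF = 0x6.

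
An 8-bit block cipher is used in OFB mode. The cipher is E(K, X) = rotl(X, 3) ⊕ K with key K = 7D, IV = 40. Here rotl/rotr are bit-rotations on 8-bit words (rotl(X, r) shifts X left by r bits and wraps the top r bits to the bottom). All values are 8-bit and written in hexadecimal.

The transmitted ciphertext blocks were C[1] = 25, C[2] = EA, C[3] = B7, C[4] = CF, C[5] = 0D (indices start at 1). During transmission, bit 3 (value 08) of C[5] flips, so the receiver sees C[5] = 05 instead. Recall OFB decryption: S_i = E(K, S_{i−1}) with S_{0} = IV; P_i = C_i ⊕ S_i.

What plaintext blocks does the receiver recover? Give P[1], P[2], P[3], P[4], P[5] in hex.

Only C[5] changed, to 05. In OFB, a change in C_i flips the same bit in P_i only; the keystream is unaffected. Decrypting the received ciphertext:
P[1]: S = E(K, 40) = 7F; 25 ⊕ 7F = 5A.
P[2]: S = E(K, 7F) = 86; EA ⊕ 86 = 6C.
P[3]: S = E(K, 86) = 49; B7 ⊕ 49 = FE.
P[4]: S = E(K, 49) = 37; CF ⊕ 37 = F8.
P[5]: S = E(K, 37) = C4; 05 ⊕ C4 = C1.
Blocks that differ from the original plaintext: P[5].

P[1] = 5A, P[2] = 6C, P[3] = FE, P[4] = F8, P[5] = C1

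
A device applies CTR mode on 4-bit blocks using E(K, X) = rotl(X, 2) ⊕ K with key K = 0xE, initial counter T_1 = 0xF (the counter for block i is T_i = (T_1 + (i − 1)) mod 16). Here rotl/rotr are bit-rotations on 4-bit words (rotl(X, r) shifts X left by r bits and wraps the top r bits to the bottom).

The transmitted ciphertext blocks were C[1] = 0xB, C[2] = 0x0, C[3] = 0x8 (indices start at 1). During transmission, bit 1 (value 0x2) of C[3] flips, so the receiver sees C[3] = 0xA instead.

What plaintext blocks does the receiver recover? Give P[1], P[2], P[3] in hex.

CTR decryption: S_i = E(K, T_i) where T_i is the counter for block i; P_i = C_i ⊕ S_i.
Only C[3] changed, to 0xA. In CTR, a change in C_i flips the same bit in P_i only; the keystream is unaffected. Decrypting the received ciphertext:
P[1]: T = 0xF, S = E(K, T) = 0x1; 0xB ⊕ 0x1 = 0xA.
P[2]: T = 0x0, S = E(K, T) = 0xE; 0x0 ⊕ 0xE = 0xE.
P[3]: T = 0x1, S = E(K, T) = 0xA; 0xA ⊕ 0xA = 0x0.
Blocks that differ from the original plaintext: P[3].

P[1] = 0xA, P[2] = 0xE, P[3] = 0x0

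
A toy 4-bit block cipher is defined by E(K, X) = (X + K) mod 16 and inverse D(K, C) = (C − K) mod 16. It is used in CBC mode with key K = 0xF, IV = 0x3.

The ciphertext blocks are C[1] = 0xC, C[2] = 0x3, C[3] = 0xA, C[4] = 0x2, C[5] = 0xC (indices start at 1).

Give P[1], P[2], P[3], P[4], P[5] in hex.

P[1] = 0xE, P[2] = 0x8, P[3] = 0x8, P[4] = 0x9, P[5] = 0xF

CBC decryption: P_i = D(K, C_i) ⊕ C_{i−1}, with C_{0} = IV.
P[1]: D(K, 0xC) = 0xD; 0xD ⊕ 0x3 = 0xE.
P[2]: D(K, 0x3) = 0x4; 0x4 ⊕ 0xC = 0x8.
P[3]: D(K, 0xA) = 0xB; 0xB ⊕ 0x3 = 0x8.
P[4]: D(K, 0x2) = 0x3; 0x3 ⊕ 0xA = 0x9.
P[5]: D(K, 0xC) = 0xD; 0xD ⊕ 0x2 = 0xF.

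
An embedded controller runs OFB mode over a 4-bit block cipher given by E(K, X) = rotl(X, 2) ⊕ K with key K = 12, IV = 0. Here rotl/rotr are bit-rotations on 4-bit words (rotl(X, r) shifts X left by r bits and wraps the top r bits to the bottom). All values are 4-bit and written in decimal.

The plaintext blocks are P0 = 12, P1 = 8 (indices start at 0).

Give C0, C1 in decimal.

C0 = 0, C1 = 7

OFB encryption: S_i = E(K, S_{i−1}) with S_{−1} = IV; C_i = P_i ⊕ S_i.
C0: S = E(K, 0) = 12; 12 ⊕ 12 = 0.
C1: S = E(K, 12) = 15; 8 ⊕ 15 = 7.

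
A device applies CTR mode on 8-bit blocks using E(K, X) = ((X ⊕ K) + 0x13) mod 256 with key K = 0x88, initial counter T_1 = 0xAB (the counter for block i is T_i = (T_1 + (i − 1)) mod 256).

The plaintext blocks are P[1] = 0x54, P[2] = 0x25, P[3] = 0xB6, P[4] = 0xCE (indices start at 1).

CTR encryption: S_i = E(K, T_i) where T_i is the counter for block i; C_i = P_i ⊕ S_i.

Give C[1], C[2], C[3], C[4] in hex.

C[1]: T = 0xAB, S = E(K, T) = 0x36; 0x54 ⊕ 0x36 = 0x62.
C[2]: T = 0xAC, S = E(K, T) = 0x37; 0x25 ⊕ 0x37 = 0x12.
C[3]: T = 0xAD, S = E(K, T) = 0x38; 0xB6 ⊕ 0x38 = 0x8E.
C[4]: T = 0xAE, S = E(K, T) = 0x39; 0xCE ⊕ 0x39 = 0xF7.

C[1] = 0x62, C[2] = 0x12, C[3] = 0x8E, C[4] = 0xF7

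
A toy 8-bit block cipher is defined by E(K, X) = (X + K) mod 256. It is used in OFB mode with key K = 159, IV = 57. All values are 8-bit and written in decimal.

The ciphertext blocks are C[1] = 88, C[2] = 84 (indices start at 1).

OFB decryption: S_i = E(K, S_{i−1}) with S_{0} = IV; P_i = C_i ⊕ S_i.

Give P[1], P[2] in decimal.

P[1]: S = E(K, 57) = 216; 88 ⊕ 216 = 128.
P[2]: S = E(K, 216) = 119; 84 ⊕ 119 = 35.

P[1] = 128, P[2] = 35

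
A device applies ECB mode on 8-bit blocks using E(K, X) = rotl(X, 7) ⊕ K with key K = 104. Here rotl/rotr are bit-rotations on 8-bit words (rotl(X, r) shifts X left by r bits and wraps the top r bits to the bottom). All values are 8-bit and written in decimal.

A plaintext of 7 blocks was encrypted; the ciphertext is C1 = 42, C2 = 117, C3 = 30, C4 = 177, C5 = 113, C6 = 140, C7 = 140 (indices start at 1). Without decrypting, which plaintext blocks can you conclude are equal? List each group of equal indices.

P6 = P7

ECB encrypts each block independently with the same key, so equal ciphertext blocks imply equal plaintext blocks.
C6 = C7 = 140, so P6 = P7.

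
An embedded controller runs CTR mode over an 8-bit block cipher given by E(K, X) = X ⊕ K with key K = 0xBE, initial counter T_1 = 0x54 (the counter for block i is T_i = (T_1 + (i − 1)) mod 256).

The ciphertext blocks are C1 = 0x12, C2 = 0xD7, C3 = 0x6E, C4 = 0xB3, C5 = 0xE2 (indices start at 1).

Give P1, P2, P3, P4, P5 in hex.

P1 = 0xF8, P2 = 0x3C, P3 = 0x86, P4 = 0x5A, P5 = 0x04

CTR decryption: S_i = E(K, T_i) where T_i is the counter for block i; P_i = C_i ⊕ S_i.
P1: T = 0x54, S = E(K, T) = 0xEA; 0x12 ⊕ 0xEA = 0xF8.
P2: T = 0x55, S = E(K, T) = 0xEB; 0xD7 ⊕ 0xEB = 0x3C.
P3: T = 0x56, S = E(K, T) = 0xE8; 0x6E ⊕ 0xE8 = 0x86.
P4: T = 0x57, S = E(K, T) = 0xE9; 0xB3 ⊕ 0xE9 = 0x5A.
P5: T = 0x58, S = E(K, T) = 0xE6; 0xE2 ⊕ 0xE6 = 0x04.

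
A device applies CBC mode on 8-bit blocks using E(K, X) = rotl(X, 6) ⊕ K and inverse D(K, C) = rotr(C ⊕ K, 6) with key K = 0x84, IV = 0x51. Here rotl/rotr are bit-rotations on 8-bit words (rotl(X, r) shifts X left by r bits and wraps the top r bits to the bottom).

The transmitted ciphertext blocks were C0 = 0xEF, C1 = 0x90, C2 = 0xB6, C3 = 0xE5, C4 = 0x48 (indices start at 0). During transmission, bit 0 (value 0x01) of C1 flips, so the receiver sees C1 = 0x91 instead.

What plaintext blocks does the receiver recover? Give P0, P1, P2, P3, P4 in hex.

P0 = 0xFC, P1 = 0xBB, P2 = 0x59, P3 = 0x33, P4 = 0xD6

CBC decryption: P_i = D(K, C_i) ⊕ C_{i−1}, with C_{−1} = IV.
Only C1 changed, to 0x91. In CBC, a change in C_i garbles P_i and flips the same bit in P_{i+1}. Decrypting the received ciphertext:
P0: D(K, 0xEF) = 0xAD; 0xAD ⊕ 0x51 = 0xFC.
P1: D(K, 0x91) = 0x54; 0x54 ⊕ 0xEF = 0xBB.
P2: D(K, 0xB6) = 0xC8; 0xC8 ⊕ 0x91 = 0x59.
P3: D(K, 0xE5) = 0x85; 0x85 ⊕ 0xB6 = 0x33.
P4: D(K, 0x48) = 0x33; 0x33 ⊕ 0xE5 = 0xD6.
Blocks that differ from the original plaintext: P1, P2.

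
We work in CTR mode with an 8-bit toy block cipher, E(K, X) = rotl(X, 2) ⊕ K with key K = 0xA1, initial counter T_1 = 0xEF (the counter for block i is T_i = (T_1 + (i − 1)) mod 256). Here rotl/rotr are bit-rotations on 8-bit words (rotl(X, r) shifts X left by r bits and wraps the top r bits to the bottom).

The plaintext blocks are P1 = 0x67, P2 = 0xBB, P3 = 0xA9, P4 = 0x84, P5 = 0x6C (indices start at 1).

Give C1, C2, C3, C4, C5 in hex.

C1 = 0x79, C2 = 0xD9, C3 = 0xCF, C4 = 0xEE, C5 = 0x02

CTR encryption: S_i = E(K, T_i) where T_i is the counter for block i; C_i = P_i ⊕ S_i.
C1: T = 0xEF, S = E(K, T) = 0x1E; 0x67 ⊕ 0x1E = 0x79.
C2: T = 0xF0, S = E(K, T) = 0x62; 0xBB ⊕ 0x62 = 0xD9.
C3: T = 0xF1, S = E(K, T) = 0x66; 0xA9 ⊕ 0x66 = 0xCF.
C4: T = 0xF2, S = E(K, T) = 0x6A; 0x84 ⊕ 0x6A = 0xEE.
C5: T = 0xF3, S = E(K, T) = 0x6E; 0x6C ⊕ 0x6E = 0x02.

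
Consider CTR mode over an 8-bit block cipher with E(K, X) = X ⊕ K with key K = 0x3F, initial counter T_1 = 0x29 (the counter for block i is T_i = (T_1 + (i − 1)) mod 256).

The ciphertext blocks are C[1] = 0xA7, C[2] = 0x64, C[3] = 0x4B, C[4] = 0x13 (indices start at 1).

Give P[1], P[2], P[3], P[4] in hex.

CTR decryption: S_i = E(K, T_i) where T_i is the counter for block i; P_i = C_i ⊕ S_i.
P[1]: T = 0x29, S = E(K, T) = 0x16; 0xA7 ⊕ 0x16 = 0xB1.
P[2]: T = 0x2A, S = E(K, T) = 0x15; 0x64 ⊕ 0x15 = 0x71.
P[3]: T = 0x2B, S = E(K, T) = 0x14; 0x4B ⊕ 0x14 = 0x5F.
P[4]: T = 0x2C, S = E(K, T) = 0x13; 0x13 ⊕ 0x13 = 0x00.

P[1] = 0xB1, P[2] = 0x71, P[3] = 0x5F, P[4] = 0x00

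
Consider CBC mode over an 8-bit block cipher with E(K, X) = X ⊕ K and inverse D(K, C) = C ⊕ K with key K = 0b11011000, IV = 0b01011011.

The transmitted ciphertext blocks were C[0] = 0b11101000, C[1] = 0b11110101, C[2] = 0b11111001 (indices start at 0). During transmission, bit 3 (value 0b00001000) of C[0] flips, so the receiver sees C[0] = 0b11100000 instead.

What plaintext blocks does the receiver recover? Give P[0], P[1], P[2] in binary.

CBC decryption: P_i = D(K, C_i) ⊕ C_{i−1}, with C_{−1} = IV.
Only C[0] changed, to 0b11100000. In CBC, a change in C_i garbles P_i and flips the same bit in P_{i+1}. Decrypting the received ciphertext:
P[0]: D(K, 0b11100000) = 0b00111000; 0b00111000 ⊕ 0b01011011 = 0b01100011.
P[1]: D(K, 0b11110101) = 0b00101101; 0b00101101 ⊕ 0b11100000 = 0b11001101.
P[2]: D(K, 0b11111001) = 0b00100001; 0b00100001 ⊕ 0b11110101 = 0b11010100.
Blocks that differ from the original plaintext: P[0], P[1].

P[0] = 0b01100011, P[1] = 0b11001101, P[2] = 0b11010100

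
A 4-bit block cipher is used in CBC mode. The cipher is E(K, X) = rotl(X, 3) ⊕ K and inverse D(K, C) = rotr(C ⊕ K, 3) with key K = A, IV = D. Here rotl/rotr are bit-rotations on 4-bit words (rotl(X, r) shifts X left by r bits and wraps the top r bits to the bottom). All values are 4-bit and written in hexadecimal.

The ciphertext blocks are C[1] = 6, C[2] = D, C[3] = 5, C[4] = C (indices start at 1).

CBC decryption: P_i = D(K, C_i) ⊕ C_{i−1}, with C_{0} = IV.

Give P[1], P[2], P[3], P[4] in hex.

P[1] = 4, P[2] = 8, P[3] = 2, P[4] = 9

P[1]: D(K, 6) = 9; 9 ⊕ D = 4.
P[2]: D(K, D) = E; E ⊕ 6 = 8.
P[3]: D(K, 5) = F; F ⊕ D = 2.
P[4]: D(K, C) = C; C ⊕ 5 = 9.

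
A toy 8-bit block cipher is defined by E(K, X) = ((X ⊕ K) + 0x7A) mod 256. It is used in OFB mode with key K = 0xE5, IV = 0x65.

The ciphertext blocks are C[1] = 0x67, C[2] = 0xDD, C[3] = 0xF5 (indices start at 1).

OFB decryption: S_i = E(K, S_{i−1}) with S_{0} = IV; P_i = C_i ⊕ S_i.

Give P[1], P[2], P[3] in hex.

P[1]: S = E(K, 0x65) = 0xFA; 0x67 ⊕ 0xFA = 0x9D.
P[2]: S = E(K, 0xFA) = 0x99; 0xDD ⊕ 0x99 = 0x44.
P[3]: S = E(K, 0x99) = 0xF6; 0xF5 ⊕ 0xF6 = 0x03.

P[1] = 0x9D, P[2] = 0x44, P[3] = 0x03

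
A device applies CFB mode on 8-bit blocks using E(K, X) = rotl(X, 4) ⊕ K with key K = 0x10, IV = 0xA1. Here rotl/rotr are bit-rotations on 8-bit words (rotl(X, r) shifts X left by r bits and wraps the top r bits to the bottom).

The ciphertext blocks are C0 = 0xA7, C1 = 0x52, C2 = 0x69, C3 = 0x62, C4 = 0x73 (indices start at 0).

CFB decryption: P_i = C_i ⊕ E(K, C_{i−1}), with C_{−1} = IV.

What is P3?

P3 = 0xE4

P3: E(K, 0x69) = 0x86; 0x62 ⊕ 0x86 = 0xE4.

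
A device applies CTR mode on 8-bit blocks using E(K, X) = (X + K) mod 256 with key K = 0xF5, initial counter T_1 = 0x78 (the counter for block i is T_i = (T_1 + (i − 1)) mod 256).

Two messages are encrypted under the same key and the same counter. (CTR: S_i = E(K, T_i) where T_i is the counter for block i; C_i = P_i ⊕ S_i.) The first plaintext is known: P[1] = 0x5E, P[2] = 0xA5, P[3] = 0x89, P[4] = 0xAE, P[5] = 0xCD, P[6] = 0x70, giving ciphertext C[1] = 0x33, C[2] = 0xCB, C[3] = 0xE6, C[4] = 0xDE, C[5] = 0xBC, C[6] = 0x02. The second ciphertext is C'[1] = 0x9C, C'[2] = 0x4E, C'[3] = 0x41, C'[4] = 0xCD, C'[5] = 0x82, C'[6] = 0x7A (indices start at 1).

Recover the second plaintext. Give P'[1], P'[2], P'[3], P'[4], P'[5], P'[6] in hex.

P'[1] = 0xF1, P'[2] = 0x20, P'[3] = 0x2E, P'[4] = 0xBD, P'[5] = 0xF3, P'[6] = 0x08

In CTR with a reused counter, both messages share the same keystream S_i, so C_i ⊕ C'_i = P_i ⊕ P'_i and thus P'_i = P_i ⊕ C_i ⊕ C'_i.
P'[1]: 0x5E ⊕ 0x33 ⊕ 0x9C = 0xF1.
P'[2]: 0xA5 ⊕ 0xCB ⊕ 0x4E = 0x20.
P'[3]: 0x89 ⊕ 0xE6 ⊕ 0x41 = 0x2E.
P'[4]: 0xAE ⊕ 0xDE ⊕ 0xCD = 0xBD.
P'[5]: 0xCD ⊕ 0xBC ⊕ 0x82 = 0xF3.
P'[6]: 0x70 ⊕ 0x02 ⊕ 0x7A = 0x08.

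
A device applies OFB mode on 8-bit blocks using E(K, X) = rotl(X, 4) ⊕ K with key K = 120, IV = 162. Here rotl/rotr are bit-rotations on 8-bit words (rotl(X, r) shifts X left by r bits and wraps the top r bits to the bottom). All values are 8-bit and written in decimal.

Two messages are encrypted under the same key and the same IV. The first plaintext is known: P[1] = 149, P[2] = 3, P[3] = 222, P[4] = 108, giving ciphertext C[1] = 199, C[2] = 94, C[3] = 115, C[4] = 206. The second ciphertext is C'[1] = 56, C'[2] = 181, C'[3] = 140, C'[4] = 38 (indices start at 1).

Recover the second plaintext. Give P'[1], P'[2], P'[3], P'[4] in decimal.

In OFB with a reused IV, both messages share the same keystream S_i, so C_i ⊕ C'_i = P_i ⊕ P'_i and thus P'_i = P_i ⊕ C_i ⊕ C'_i.
P'[1]: 149 ⊕ 199 ⊕ 56 = 106.
P'[2]: 3 ⊕ 94 ⊕ 181 = 232.
P'[3]: 222 ⊕ 115 ⊕ 140 = 33.
P'[4]: 108 ⊕ 206 ⊕ 38 = 132.

P'[1] = 106, P'[2] = 232, P'[3] = 33, P'[4] = 132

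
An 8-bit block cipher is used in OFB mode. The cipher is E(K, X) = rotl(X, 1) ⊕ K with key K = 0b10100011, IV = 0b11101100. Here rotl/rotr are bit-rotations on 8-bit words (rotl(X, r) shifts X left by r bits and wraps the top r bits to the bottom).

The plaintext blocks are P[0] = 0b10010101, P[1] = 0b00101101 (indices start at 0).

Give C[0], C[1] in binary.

OFB encryption: S_i = E(K, S_{i−1}) with S_{−1} = IV; C_i = P_i ⊕ S_i.
C[0]: S = E(K, 0b11101100) = 0b01111010; 0b10010101 ⊕ 0b01111010 = 0b11101111.
C[1]: S = E(K, 0b01111010) = 0b01010111; 0b00101101 ⊕ 0b01010111 = 0b01111010.

C[0] = 0b11101111, C[1] = 0b01111010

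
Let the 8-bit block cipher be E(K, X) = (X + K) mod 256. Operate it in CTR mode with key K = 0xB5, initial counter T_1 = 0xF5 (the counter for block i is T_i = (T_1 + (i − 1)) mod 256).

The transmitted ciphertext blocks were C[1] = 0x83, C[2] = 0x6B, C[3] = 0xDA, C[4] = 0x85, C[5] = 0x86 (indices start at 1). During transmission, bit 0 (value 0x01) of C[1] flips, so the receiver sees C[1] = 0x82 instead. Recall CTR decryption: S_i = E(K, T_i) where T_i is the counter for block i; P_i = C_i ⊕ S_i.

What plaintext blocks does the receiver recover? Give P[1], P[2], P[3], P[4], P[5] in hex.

Only C[1] changed, to 0x82. In CTR, a change in C_i flips the same bit in P_i only; the keystream is unaffected. Decrypting the received ciphertext:
P[1]: T = 0xF5, S = E(K, T) = 0xAA; 0x82 ⊕ 0xAA = 0x28.
P[2]: T = 0xF6, S = E(K, T) = 0xAB; 0x6B ⊕ 0xAB = 0xC0.
P[3]: T = 0xF7, S = E(K, T) = 0xAC; 0xDA ⊕ 0xAC = 0x76.
P[4]: T = 0xF8, S = E(K, T) = 0xAD; 0x85 ⊕ 0xAD = 0x28.
P[5]: T = 0xF9, S = E(K, T) = 0xAE; 0x86 ⊕ 0xAE = 0x28.
Blocks that differ from the original plaintext: P[1].

P[1] = 0x28, P[2] = 0xC0, P[3] = 0x76, P[4] = 0x28, P[5] = 0x28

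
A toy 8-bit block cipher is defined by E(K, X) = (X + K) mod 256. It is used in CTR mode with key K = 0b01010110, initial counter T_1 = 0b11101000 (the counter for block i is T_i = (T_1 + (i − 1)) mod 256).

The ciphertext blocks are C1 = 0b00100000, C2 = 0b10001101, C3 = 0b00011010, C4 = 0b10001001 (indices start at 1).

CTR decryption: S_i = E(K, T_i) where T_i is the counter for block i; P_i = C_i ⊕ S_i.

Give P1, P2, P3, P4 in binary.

P1: T = 0b11101000, S = E(K, T) = 0b00111110; 0b00100000 ⊕ 0b00111110 = 0b00011110.
P2: T = 0b11101001, S = E(K, T) = 0b00111111; 0b10001101 ⊕ 0b00111111 = 0b10110010.
P3: T = 0b11101010, S = E(K, T) = 0b01000000; 0b00011010 ⊕ 0b01000000 = 0b01011010.
P4: T = 0b11101011, S = E(K, T) = 0b01000001; 0b10001001 ⊕ 0b01000001 = 0b11001000.

P1 = 0b00011110, P2 = 0b10110010, P3 = 0b01011010, P4 = 0b11001000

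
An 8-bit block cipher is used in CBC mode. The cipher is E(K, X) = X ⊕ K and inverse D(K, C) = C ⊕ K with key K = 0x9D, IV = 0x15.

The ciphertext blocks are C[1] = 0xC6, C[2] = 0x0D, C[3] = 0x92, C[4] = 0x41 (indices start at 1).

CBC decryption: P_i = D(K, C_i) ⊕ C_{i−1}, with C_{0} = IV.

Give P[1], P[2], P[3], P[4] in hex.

P[1]: D(K, 0xC6) = 0x5B; 0x5B ⊕ 0x15 = 0x4E.
P[2]: D(K, 0x0D) = 0x90; 0x90 ⊕ 0xC6 = 0x56.
P[3]: D(K, 0x92) = 0x0F; 0x0F ⊕ 0x0D = 0x02.
P[4]: D(K, 0x41) = 0xDC; 0xDC ⊕ 0x92 = 0x4E.

P[1] = 0x4E, P[2] = 0x56, P[3] = 0x02, P[4] = 0x4E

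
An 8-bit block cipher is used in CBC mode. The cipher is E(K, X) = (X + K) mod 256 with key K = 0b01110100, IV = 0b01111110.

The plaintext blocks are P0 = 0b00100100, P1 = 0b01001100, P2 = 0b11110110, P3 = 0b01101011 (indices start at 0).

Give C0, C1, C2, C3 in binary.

C0 = 0b11001110, C1 = 0b11110110, C2 = 0b01110100, C3 = 0b10010011

CBC encryption: C_i = E(K, P_i ⊕ C_{i−1}), with C_{−1} = IV.
C0: P0 ⊕ 0b01111110 = 0b01011010; E(K, 0b01011010) = 0b11001110.
C1: P1 ⊕ 0b11001110 = 0b10000010; E(K, 0b10000010) = 0b11110110.
C2: P2 ⊕ 0b11110110 = 0b00000000; E(K, 0b00000000) = 0b01110100.
C3: P3 ⊕ 0b01110100 = 0b00011111; E(K, 0b00011111) = 0b10010011.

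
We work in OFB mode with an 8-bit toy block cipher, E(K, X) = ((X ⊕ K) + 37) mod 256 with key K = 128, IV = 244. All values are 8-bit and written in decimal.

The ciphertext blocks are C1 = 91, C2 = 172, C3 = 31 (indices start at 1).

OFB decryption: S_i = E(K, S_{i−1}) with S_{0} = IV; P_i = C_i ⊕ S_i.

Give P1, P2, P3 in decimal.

P1: S = E(K, 244) = 153; 91 ⊕ 153 = 194.
P2: S = E(K, 153) = 62; 172 ⊕ 62 = 146.
P3: S = E(K, 62) = 227; 31 ⊕ 227 = 252.

P1 = 194, P2 = 146, P3 = 252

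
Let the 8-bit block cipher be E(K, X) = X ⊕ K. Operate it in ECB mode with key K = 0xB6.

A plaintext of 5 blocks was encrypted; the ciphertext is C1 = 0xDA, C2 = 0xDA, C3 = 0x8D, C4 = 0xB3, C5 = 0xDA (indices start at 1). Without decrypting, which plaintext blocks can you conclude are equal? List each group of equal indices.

P1 = P2 = P5

ECB encrypts each block independently with the same key, so equal ciphertext blocks imply equal plaintext blocks.
C1 = C2 = C5 = 0xDA, so P1 = P2 = P5.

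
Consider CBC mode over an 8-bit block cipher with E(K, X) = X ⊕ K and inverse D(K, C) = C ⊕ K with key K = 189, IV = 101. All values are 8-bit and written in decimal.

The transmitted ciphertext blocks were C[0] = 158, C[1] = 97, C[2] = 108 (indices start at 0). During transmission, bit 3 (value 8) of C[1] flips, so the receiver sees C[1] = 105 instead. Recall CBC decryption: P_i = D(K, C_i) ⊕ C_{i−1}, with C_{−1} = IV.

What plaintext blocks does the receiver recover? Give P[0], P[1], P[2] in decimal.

Only C[1] changed, to 105. In CBC, a change in C_i garbles P_i and flips the same bit in P_{i+1}. Decrypting the received ciphertext:
P[0]: D(K, 158) = 35; 35 ⊕ 101 = 70.
P[1]: D(K, 105) = 212; 212 ⊕ 158 = 74.
P[2]: D(K, 108) = 209; 209 ⊕ 105 = 184.
Blocks that differ from the original plaintext: P[1], P[2].

P[0] = 70, P[1] = 74, P[2] = 184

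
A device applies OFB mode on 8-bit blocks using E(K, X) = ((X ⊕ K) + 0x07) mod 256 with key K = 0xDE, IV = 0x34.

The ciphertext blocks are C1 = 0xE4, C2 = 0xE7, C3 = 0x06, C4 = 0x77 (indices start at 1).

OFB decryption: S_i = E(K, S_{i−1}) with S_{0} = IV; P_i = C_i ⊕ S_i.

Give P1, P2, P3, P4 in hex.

P1 = 0x15, P2 = 0xD1, P3 = 0xE9, P4 = 0x4F

P1: S = E(K, 0x34) = 0xF1; 0xE4 ⊕ 0xF1 = 0x15.
P2: S = E(K, 0xF1) = 0x36; 0xE7 ⊕ 0x36 = 0xD1.
P3: S = E(K, 0x36) = 0xEF; 0x06 ⊕ 0xEF = 0xE9.
P4: S = E(K, 0xEF) = 0x38; 0x77 ⊕ 0x38 = 0x4F.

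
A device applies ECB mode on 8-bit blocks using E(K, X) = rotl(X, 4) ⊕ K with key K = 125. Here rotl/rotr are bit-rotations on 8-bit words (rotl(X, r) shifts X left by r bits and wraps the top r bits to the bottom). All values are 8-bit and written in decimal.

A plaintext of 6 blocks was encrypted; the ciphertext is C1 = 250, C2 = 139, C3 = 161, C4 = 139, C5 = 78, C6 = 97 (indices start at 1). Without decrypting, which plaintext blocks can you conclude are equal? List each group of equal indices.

ECB encrypts each block independently with the same key, so equal ciphertext blocks imply equal plaintext blocks.
C2 = C4 = 139, so P2 = P4.

P2 = P4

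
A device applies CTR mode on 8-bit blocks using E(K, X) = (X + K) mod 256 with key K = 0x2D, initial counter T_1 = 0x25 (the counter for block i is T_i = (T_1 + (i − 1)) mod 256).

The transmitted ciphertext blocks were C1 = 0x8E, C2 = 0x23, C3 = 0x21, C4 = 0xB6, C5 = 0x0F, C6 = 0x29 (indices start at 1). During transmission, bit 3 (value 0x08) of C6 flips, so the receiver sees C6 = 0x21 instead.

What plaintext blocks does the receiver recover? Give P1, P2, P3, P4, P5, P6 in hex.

P1 = 0xDC, P2 = 0x70, P3 = 0x75, P4 = 0xE3, P5 = 0x59, P6 = 0x76

CTR decryption: S_i = E(K, T_i) where T_i is the counter for block i; P_i = C_i ⊕ S_i.
Only C6 changed, to 0x21. In CTR, a change in C_i flips the same bit in P_i only; the keystream is unaffected. Decrypting the received ciphertext:
P1: T = 0x25, S = E(K, T) = 0x52; 0x8E ⊕ 0x52 = 0xDC.
P2: T = 0x26, S = E(K, T) = 0x53; 0x23 ⊕ 0x53 = 0x70.
P3: T = 0x27, S = E(K, T) = 0x54; 0x21 ⊕ 0x54 = 0x75.
P4: T = 0x28, S = E(K, T) = 0x55; 0xB6 ⊕ 0x55 = 0xE3.
P5: T = 0x29, S = E(K, T) = 0x56; 0x0F ⊕ 0x56 = 0x59.
P6: T = 0x2A, S = E(K, T) = 0x57; 0x21 ⊕ 0x57 = 0x76.
Blocks that differ from the original plaintext: P6.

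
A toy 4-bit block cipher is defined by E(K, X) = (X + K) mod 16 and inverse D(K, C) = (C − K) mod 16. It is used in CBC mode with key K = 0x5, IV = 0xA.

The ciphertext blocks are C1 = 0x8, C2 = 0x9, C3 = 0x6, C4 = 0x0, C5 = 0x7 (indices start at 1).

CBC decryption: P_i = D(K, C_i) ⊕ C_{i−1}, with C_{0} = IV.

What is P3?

P3 = 0x8

P3: D(K, 0x6) = 0x1; 0x1 ⊕ 0x9 = 0x8.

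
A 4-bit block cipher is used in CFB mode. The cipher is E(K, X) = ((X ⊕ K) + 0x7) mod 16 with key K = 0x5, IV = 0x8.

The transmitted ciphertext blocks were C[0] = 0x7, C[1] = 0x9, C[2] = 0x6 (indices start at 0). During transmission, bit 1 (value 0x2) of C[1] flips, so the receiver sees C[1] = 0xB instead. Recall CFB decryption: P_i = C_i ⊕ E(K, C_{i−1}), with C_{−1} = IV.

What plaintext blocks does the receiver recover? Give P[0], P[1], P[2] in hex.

Only C[1] changed, to 0xB. In CFB, a change in C_i flips the same bit in P_i and garbles P_{i+1}. Decrypting the received ciphertext:
P[0]: E(K, 0x8) = 0x4; 0x7 ⊕ 0x4 = 0x3.
P[1]: E(K, 0x7) = 0x9; 0xB ⊕ 0x9 = 0x2.
P[2]: E(K, 0xB) = 0x5; 0x6 ⊕ 0x5 = 0x3.
Blocks that differ from the original plaintext: P[1], P[2].

P[0] = 0x3, P[1] = 0x2, P[2] = 0x3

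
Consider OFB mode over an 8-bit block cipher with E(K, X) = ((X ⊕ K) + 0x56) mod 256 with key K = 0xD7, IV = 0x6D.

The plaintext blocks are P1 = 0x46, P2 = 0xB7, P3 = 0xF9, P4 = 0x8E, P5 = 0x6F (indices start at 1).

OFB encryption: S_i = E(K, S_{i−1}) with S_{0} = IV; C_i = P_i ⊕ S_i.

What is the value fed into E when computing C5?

C1: S = E(K, 0x6D) = 0x10; 0x46 ⊕ 0x10 = 0x56.
C2: S = E(K, 0x10) = 0x1D; 0xB7 ⊕ 0x1D = 0xAA.
C3: S = E(K, 0x1D) = 0x20; 0xF9 ⊕ 0x20 = 0xD9.
C4: S = E(K, 0x20) = 0x4D; 0x8E ⊕ 0x4D = 0xC3.
C5: S = E(K, 0x4D) = 0xF0; 0x6F ⊕ 0xF0 = 0x9F.
So the input to E for block 5 is 0x4D.

0x4D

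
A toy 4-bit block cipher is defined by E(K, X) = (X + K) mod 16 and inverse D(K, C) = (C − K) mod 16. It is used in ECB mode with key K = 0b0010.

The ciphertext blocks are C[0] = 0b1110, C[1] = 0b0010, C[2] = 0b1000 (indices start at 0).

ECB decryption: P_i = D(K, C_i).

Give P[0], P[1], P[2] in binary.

P[0]: D(K, 0b1110) = 0b1100.
P[1]: D(K, 0b0010) = 0b0000.
P[2]: D(K, 0b1000) = 0b0110.

P[0] = 0b1100, P[1] = 0b0000, P[2] = 0b0110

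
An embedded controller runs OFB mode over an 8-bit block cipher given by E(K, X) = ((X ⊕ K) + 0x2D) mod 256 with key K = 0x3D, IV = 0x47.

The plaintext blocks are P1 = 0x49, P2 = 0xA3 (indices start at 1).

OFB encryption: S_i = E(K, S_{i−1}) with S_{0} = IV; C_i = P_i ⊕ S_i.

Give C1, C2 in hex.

C1 = 0xEE, C2 = 0x64

C1: S = E(K, 0x47) = 0xA7; 0x49 ⊕ 0xA7 = 0xEE.
C2: S = E(K, 0xA7) = 0xC7; 0xA3 ⊕ 0xC7 = 0x64.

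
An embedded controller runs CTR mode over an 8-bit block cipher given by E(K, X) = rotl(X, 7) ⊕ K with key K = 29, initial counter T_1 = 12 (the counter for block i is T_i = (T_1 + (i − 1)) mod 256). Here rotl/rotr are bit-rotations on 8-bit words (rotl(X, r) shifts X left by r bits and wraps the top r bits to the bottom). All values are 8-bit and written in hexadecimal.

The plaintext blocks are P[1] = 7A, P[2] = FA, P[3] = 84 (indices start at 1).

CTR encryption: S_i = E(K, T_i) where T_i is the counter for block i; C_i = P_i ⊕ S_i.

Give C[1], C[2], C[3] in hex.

C[1] = 5A, C[2] = 5A, C[3] = A7

C[1]: T = 12, S = E(K, T) = 20; 7A ⊕ 20 = 5A.
C[2]: T = 13, S = E(K, T) = A0; FA ⊕ A0 = 5A.
C[3]: T = 14, S = E(K, T) = 23; 84 ⊕ 23 = A7.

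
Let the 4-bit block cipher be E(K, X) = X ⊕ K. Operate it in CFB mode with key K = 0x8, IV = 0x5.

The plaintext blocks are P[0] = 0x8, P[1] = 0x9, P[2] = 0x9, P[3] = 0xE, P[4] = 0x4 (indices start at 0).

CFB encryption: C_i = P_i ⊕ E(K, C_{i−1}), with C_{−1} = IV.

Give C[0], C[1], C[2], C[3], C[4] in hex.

C[0]: E(K, 0x5) = 0xD; 0x8 ⊕ 0xD = 0x5.
C[1]: E(K, 0x5) = 0xD; 0x9 ⊕ 0xD = 0x4.
C[2]: E(K, 0x4) = 0xC; 0x9 ⊕ 0xC = 0x5.
C[3]: E(K, 0x5) = 0xD; 0xE ⊕ 0xD = 0x3.
C[4]: E(K, 0x3) = 0xB; 0x4 ⊕ 0xB = 0xF.

C[0] = 0x5, C[1] = 0x4, C[2] = 0x5, C[3] = 0x3, C[4] = 0xF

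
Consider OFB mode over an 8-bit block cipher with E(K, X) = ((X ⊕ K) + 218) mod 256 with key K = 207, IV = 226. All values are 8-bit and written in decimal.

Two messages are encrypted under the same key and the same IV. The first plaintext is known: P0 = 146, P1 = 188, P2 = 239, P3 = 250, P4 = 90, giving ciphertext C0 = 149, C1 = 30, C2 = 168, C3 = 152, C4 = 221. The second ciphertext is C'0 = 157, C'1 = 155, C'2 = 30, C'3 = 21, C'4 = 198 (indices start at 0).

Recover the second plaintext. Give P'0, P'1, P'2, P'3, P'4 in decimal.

P'0 = 154, P'1 = 57, P'2 = 89, P'3 = 119, P'4 = 65

In OFB with a reused IV, both messages share the same keystream S_i, so C_i ⊕ C'_i = P_i ⊕ P'_i and thus P'_i = P_i ⊕ C_i ⊕ C'_i.
P'0: 146 ⊕ 149 ⊕ 157 = 154.
P'1: 188 ⊕ 30 ⊕ 155 = 57.
P'2: 239 ⊕ 168 ⊕ 30 = 89.
P'3: 250 ⊕ 152 ⊕ 21 = 119.
P'4: 90 ⊕ 221 ⊕ 198 = 65.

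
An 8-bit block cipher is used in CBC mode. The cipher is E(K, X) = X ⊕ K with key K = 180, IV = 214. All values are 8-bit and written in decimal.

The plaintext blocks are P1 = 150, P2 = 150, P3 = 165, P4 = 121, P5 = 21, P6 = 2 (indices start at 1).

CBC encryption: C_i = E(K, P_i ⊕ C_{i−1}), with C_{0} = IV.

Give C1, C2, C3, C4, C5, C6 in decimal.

C1: P1 ⊕ 214 = 64; E(K, 64) = 244.
C2: P2 ⊕ 244 = 98; E(K, 98) = 214.
C3: P3 ⊕ 214 = 115; E(K, 115) = 199.
C4: P4 ⊕ 199 = 190; E(K, 190) = 10.
C5: P5 ⊕ 10 = 31; E(K, 31) = 171.
C6: P6 ⊕ 171 = 169; E(K, 169) = 29.

C1 = 244, C2 = 214, C3 = 199, C4 = 10, C5 = 171, C6 = 29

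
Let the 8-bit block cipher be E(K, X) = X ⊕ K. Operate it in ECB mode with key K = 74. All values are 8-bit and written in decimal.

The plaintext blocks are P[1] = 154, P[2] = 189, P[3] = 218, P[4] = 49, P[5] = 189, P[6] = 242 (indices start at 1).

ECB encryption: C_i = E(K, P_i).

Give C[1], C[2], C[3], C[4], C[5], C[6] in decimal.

C[1] = 208, C[2] = 247, C[3] = 144, C[4] = 123, C[5] = 247, C[6] = 184

C[1]: E(K, 154) = 208.
C[2]: E(K, 189) = 247.
C[3]: E(K, 218) = 144.
C[4]: E(K, 49) = 123.
C[5]: E(K, 189) = 247.
C[6]: E(K, 242) = 184.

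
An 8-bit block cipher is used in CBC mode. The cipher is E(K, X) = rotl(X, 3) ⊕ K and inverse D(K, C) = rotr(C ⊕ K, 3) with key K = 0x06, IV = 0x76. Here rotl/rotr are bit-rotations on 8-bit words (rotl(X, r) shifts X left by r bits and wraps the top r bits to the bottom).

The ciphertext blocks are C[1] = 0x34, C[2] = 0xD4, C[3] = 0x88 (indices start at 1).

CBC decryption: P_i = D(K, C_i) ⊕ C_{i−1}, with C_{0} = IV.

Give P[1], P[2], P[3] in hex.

P[1]: D(K, 0x34) = 0x46; 0x46 ⊕ 0x76 = 0x30.
P[2]: D(K, 0xD4) = 0x5A; 0x5A ⊕ 0x34 = 0x6E.
P[3]: D(K, 0x88) = 0xD1; 0xD1 ⊕ 0xD4 = 0x05.

P[1] = 0x30, P[2] = 0x6E, P[3] = 0x05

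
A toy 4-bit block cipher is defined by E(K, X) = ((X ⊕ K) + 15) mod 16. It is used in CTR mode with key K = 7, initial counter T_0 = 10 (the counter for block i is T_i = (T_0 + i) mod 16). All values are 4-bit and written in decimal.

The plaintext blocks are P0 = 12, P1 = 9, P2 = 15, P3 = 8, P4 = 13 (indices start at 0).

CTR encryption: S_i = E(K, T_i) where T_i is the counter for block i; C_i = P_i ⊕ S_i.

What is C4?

C0: T = 10, S = E(K, T) = 12; 12 ⊕ 12 = 0.
C1: T = 11, S = E(K, T) = 11; 9 ⊕ 11 = 2.
C2: T = 12, S = E(K, T) = 10; 15 ⊕ 10 = 5.
C3: T = 13, S = E(K, T) = 9; 8 ⊕ 9 = 1.
C4: T = 14, S = E(K, T) = 8; 13 ⊕ 8 = 5.

C4 = 5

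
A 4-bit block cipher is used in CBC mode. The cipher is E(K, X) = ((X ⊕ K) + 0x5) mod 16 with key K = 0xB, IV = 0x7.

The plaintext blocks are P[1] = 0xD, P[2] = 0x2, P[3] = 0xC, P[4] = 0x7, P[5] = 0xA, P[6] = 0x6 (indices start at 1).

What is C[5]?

CBC encryption: C_i = E(K, P_i ⊕ C_{i−1}), with C_{0} = IV.
C[1]: P[1] ⊕ 0x7 = 0xA; E(K, 0xA) = 0x6.
C[2]: P[2] ⊕ 0x6 = 0x4; E(K, 0x4) = 0x4.
C[3]: P[3] ⊕ 0x4 = 0x8; E(K, 0x8) = 0x8.
C[4]: P[4] ⊕ 0x8 = 0xF; E(K, 0xF) = 0x9.
C[5]: P[5] ⊕ 0x9 = 0x3; E(K, 0x3) = 0xD.

C[5] = 0xD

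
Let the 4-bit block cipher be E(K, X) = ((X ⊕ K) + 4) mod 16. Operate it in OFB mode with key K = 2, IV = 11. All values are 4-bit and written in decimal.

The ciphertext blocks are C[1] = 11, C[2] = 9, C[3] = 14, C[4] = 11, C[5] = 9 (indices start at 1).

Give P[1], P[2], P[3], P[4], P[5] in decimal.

OFB decryption: S_i = E(K, S_{i−1}) with S_{0} = IV; P_i = C_i ⊕ S_i.
P[1]: S = E(K, 11) = 13; 11 ⊕ 13 = 6.
P[2]: S = E(K, 13) = 3; 9 ⊕ 3 = 10.
P[3]: S = E(K, 3) = 5; 14 ⊕ 5 = 11.
P[4]: S = E(K, 5) = 11; 11 ⊕ 11 = 0.
P[5]: S = E(K, 11) = 13; 9 ⊕ 13 = 4.

P[1] = 6, P[2] = 10, P[3] = 11, P[4] = 0, P[5] = 4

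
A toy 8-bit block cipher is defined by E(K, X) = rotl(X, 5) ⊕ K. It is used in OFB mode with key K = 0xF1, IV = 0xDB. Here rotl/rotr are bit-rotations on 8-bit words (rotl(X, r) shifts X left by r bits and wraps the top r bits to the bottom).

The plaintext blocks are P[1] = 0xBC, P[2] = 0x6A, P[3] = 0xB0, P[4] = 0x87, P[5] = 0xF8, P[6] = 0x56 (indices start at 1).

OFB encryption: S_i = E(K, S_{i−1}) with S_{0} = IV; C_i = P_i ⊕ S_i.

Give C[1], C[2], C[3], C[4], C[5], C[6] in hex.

C[1]: S = E(K, 0xDB) = 0x8A; 0xBC ⊕ 0x8A = 0x36.
C[2]: S = E(K, 0x8A) = 0xA0; 0x6A ⊕ 0xA0 = 0xCA.
C[3]: S = E(K, 0xA0) = 0xE5; 0xB0 ⊕ 0xE5 = 0x55.
C[4]: S = E(K, 0xE5) = 0x4D; 0x87 ⊕ 0x4D = 0xCA.
C[5]: S = E(K, 0x4D) = 0x58; 0xF8 ⊕ 0x58 = 0xA0.
C[6]: S = E(K, 0x58) = 0xFA; 0x56 ⊕ 0xFA = 0xAC.

C[1] = 0x36, C[2] = 0xCA, C[3] = 0x55, C[4] = 0xCA, C[5] = 0xA0, C[6] = 0xAC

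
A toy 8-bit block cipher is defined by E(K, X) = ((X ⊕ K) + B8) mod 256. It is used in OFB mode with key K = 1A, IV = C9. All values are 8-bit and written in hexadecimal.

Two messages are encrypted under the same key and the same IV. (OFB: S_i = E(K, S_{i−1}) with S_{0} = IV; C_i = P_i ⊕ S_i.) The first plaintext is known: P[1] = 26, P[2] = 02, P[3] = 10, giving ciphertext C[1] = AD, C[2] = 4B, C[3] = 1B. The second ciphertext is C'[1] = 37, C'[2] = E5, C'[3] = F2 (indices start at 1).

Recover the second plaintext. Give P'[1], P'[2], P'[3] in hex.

P'[1] = BC, P'[2] = AC, P'[3] = F9

In OFB with a reused IV, both messages share the same keystream S_i, so C_i ⊕ C'_i = P_i ⊕ P'_i and thus P'_i = P_i ⊕ C_i ⊕ C'_i.
P'[1]: 26 ⊕ AD ⊕ 37 = BC.
P'[2]: 02 ⊕ 4B ⊕ E5 = AC.
P'[3]: 10 ⊕ 1B ⊕ F2 = F9.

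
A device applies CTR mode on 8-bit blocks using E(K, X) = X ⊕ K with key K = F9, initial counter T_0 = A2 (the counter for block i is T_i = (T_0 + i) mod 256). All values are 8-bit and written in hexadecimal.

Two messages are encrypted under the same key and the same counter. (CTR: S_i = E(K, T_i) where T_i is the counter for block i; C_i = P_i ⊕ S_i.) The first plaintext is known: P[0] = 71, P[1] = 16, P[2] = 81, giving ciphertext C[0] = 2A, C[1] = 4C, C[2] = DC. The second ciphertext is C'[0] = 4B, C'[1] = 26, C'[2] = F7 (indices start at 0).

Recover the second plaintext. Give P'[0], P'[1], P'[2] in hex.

In CTR with a reused counter, both messages share the same keystream S_i, so C_i ⊕ C'_i = P_i ⊕ P'_i and thus P'_i = P_i ⊕ C_i ⊕ C'_i.
P'[0]: 71 ⊕ 2A ⊕ 4B = 10.
P'[1]: 16 ⊕ 4C ⊕ 26 = 7C.
P'[2]: 81 ⊕ DC ⊕ F7 = AA.

P'[0] = 10, P'[1] = 7C, P'[2] = AA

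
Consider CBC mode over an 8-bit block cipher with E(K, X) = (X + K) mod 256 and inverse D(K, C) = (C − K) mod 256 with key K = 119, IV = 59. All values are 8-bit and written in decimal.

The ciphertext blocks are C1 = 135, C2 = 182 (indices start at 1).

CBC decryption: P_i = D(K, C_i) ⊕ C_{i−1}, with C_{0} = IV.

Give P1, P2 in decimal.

P1: D(K, 135) = 16; 16 ⊕ 59 = 43.
P2: D(K, 182) = 63; 63 ⊕ 135 = 184.

P1 = 43, P2 = 184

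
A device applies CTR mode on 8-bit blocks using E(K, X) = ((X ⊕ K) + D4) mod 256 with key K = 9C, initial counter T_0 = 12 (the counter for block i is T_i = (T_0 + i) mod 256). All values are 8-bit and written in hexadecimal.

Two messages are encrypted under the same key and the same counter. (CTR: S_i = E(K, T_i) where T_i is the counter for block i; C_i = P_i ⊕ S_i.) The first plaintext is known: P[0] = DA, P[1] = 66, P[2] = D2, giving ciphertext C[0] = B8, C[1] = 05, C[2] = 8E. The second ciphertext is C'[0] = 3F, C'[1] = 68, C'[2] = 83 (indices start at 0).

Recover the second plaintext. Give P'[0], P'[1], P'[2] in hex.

In CTR with a reused counter, both messages share the same keystream S_i, so C_i ⊕ C'_i = P_i ⊕ P'_i and thus P'_i = P_i ⊕ C_i ⊕ C'_i.
P'[0]: DA ⊕ B8 ⊕ 3F = 5D.
P'[1]: 66 ⊕ 05 ⊕ 68 = 0B.
P'[2]: D2 ⊕ 8E ⊕ 83 = DF.

P'[0] = 5D, P'[1] = 0B, P'[2] = DF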